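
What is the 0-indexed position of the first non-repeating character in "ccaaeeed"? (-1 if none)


Input: ccaaeeed
Character frequencies:
  'a': 2
  'c': 2
  'd': 1
  'e': 3
Scanning left to right for freq == 1:
  Position 0 ('c'): freq=2, skip
  Position 1 ('c'): freq=2, skip
  Position 2 ('a'): freq=2, skip
  Position 3 ('a'): freq=2, skip
  Position 4 ('e'): freq=3, skip
  Position 5 ('e'): freq=3, skip
  Position 6 ('e'): freq=3, skip
  Position 7 ('d'): unique! => answer = 7

7


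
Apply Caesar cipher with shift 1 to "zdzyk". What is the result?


Caesar cipher: shift "zdzyk" by 1
  'z' (pos 25) + 1 = pos 0 = 'a'
  'd' (pos 3) + 1 = pos 4 = 'e'
  'z' (pos 25) + 1 = pos 0 = 'a'
  'y' (pos 24) + 1 = pos 25 = 'z'
  'k' (pos 10) + 1 = pos 11 = 'l'
Result: aeazl

aeazl


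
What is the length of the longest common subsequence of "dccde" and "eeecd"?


LCS of "dccde" and "eeecd"
DP table:
           e    e    e    c    d
      0    0    0    0    0    0
  d   0    0    0    0    0    1
  c   0    0    0    0    1    1
  c   0    0    0    0    1    1
  d   0    0    0    0    1    2
  e   0    1    1    1    1    2
LCS length = dp[5][5] = 2

2


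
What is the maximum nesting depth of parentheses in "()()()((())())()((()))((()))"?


Input: "()()()((())())()((()))((()))"
Tracking depth:
  Position 0 '(': depth becomes 1
  Position 1 ')': depth becomes 0
  Position 2 '(': depth becomes 1
  Position 3 ')': depth becomes 0
  Position 4 '(': depth becomes 1
  Position 5 ')': depth becomes 0
  Position 6 '(': depth becomes 1
  Position 7 '(': depth becomes 2
  Position 8 '(': depth becomes 3
  Position 9 ')': depth becomes 2
  Position 10 ')': depth becomes 1
  Position 11 '(': depth becomes 2
  Position 12 ')': depth becomes 1
  Position 13 ')': depth becomes 0
  Position 14 '(': depth becomes 1
  Position 15 ')': depth becomes 0
  Position 16 '(': depth becomes 1
  Position 17 '(': depth becomes 2
  Position 18 '(': depth becomes 3
  Position 19 ')': depth becomes 2
  Position 20 ')': depth becomes 1
  Position 21 ')': depth becomes 0
  Position 22 '(': depth becomes 1
  Position 23 '(': depth becomes 2
  Position 24 '(': depth becomes 3
  Position 25 ')': depth becomes 2
  Position 26 ')': depth becomes 1
  Position 27 ')': depth becomes 0
Maximum depth reached: 3

3


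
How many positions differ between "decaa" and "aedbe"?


Comparing "decaa" and "aedbe" position by position:
  Position 0: 'd' vs 'a' => DIFFER
  Position 1: 'e' vs 'e' => same
  Position 2: 'c' vs 'd' => DIFFER
  Position 3: 'a' vs 'b' => DIFFER
  Position 4: 'a' vs 'e' => DIFFER
Positions that differ: 4

4


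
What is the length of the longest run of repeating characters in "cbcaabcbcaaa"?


Input: "cbcaabcbcaaa"
Scanning for longest run:
  Position 1 ('b'): new char, reset run to 1
  Position 2 ('c'): new char, reset run to 1
  Position 3 ('a'): new char, reset run to 1
  Position 4 ('a'): continues run of 'a', length=2
  Position 5 ('b'): new char, reset run to 1
  Position 6 ('c'): new char, reset run to 1
  Position 7 ('b'): new char, reset run to 1
  Position 8 ('c'): new char, reset run to 1
  Position 9 ('a'): new char, reset run to 1
  Position 10 ('a'): continues run of 'a', length=2
  Position 11 ('a'): continues run of 'a', length=3
Longest run: 'a' with length 3

3


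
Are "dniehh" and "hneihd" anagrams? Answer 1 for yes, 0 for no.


Strings: "dniehh", "hneihd"
Sorted first:  dehhin
Sorted second: dehhin
Sorted forms match => anagrams

1


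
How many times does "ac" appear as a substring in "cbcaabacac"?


Searching for "ac" in "cbcaabacac"
Scanning each position:
  Position 0: "cb" => no
  Position 1: "bc" => no
  Position 2: "ca" => no
  Position 3: "aa" => no
  Position 4: "ab" => no
  Position 5: "ba" => no
  Position 6: "ac" => MATCH
  Position 7: "ca" => no
  Position 8: "ac" => MATCH
Total occurrences: 2

2


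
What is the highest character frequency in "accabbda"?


Input: accabbda
Character counts:
  'a': 3
  'b': 2
  'c': 2
  'd': 1
Maximum frequency: 3

3


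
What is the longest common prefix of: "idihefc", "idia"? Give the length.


Words: idihefc, idia
  Position 0: all 'i' => match
  Position 1: all 'd' => match
  Position 2: all 'i' => match
  Position 3: ('h', 'a') => mismatch, stop
LCP = "idi" (length 3)

3


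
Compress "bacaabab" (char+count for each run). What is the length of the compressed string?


Input: bacaabab
Runs:
  'b' x 1 => "b1"
  'a' x 1 => "a1"
  'c' x 1 => "c1"
  'a' x 2 => "a2"
  'b' x 1 => "b1"
  'a' x 1 => "a1"
  'b' x 1 => "b1"
Compressed: "b1a1c1a2b1a1b1"
Compressed length: 14

14


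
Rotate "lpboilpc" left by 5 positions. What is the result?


Input: "lpboilpc", rotate left by 5
First 5 characters: "lpboi"
Remaining characters: "lpc"
Concatenate remaining + first: "lpc" + "lpboi" = "lpclpboi"

lpclpboi


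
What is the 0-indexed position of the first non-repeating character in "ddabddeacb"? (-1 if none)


Input: ddabddeacb
Character frequencies:
  'a': 2
  'b': 2
  'c': 1
  'd': 4
  'e': 1
Scanning left to right for freq == 1:
  Position 0 ('d'): freq=4, skip
  Position 1 ('d'): freq=4, skip
  Position 2 ('a'): freq=2, skip
  Position 3 ('b'): freq=2, skip
  Position 4 ('d'): freq=4, skip
  Position 5 ('d'): freq=4, skip
  Position 6 ('e'): unique! => answer = 6

6


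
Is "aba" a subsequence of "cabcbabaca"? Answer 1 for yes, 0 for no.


Check if "aba" is a subsequence of "cabcbabaca"
Greedy scan:
  Position 0 ('c'): no match needed
  Position 1 ('a'): matches sub[0] = 'a'
  Position 2 ('b'): matches sub[1] = 'b'
  Position 3 ('c'): no match needed
  Position 4 ('b'): no match needed
  Position 5 ('a'): matches sub[2] = 'a'
  Position 6 ('b'): no match needed
  Position 7 ('a'): no match needed
  Position 8 ('c'): no match needed
  Position 9 ('a'): no match needed
All 3 characters matched => is a subsequence

1


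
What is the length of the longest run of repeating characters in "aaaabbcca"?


Input: "aaaabbcca"
Scanning for longest run:
  Position 1 ('a'): continues run of 'a', length=2
  Position 2 ('a'): continues run of 'a', length=3
  Position 3 ('a'): continues run of 'a', length=4
  Position 4 ('b'): new char, reset run to 1
  Position 5 ('b'): continues run of 'b', length=2
  Position 6 ('c'): new char, reset run to 1
  Position 7 ('c'): continues run of 'c', length=2
  Position 8 ('a'): new char, reset run to 1
Longest run: 'a' with length 4

4


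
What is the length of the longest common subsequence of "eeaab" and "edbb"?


LCS of "eeaab" and "edbb"
DP table:
           e    d    b    b
      0    0    0    0    0
  e   0    1    1    1    1
  e   0    1    1    1    1
  a   0    1    1    1    1
  a   0    1    1    1    1
  b   0    1    1    2    2
LCS length = dp[5][4] = 2

2


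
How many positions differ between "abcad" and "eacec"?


Comparing "abcad" and "eacec" position by position:
  Position 0: 'a' vs 'e' => DIFFER
  Position 1: 'b' vs 'a' => DIFFER
  Position 2: 'c' vs 'c' => same
  Position 3: 'a' vs 'e' => DIFFER
  Position 4: 'd' vs 'c' => DIFFER
Positions that differ: 4

4


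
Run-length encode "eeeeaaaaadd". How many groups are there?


Input: eeeeaaaaadd
Scanning for consecutive runs:
  Group 1: 'e' x 4 (positions 0-3)
  Group 2: 'a' x 5 (positions 4-8)
  Group 3: 'd' x 2 (positions 9-10)
Total groups: 3

3


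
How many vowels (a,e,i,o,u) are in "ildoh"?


Input: ildoh
Checking each character:
  'i' at position 0: vowel (running total: 1)
  'l' at position 1: consonant
  'd' at position 2: consonant
  'o' at position 3: vowel (running total: 2)
  'h' at position 4: consonant
Total vowels: 2

2


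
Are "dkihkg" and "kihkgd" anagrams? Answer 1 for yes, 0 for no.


Strings: "dkihkg", "kihkgd"
Sorted first:  dghikk
Sorted second: dghikk
Sorted forms match => anagrams

1


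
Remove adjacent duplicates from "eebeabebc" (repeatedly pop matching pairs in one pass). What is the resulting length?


Input: eebeabebc
Stack-based adjacent duplicate removal:
  Read 'e': push. Stack: e
  Read 'e': matches stack top 'e' => pop. Stack: (empty)
  Read 'b': push. Stack: b
  Read 'e': push. Stack: be
  Read 'a': push. Stack: bea
  Read 'b': push. Stack: beab
  Read 'e': push. Stack: beabe
  Read 'b': push. Stack: beabeb
  Read 'c': push. Stack: beabebc
Final stack: "beabebc" (length 7)

7


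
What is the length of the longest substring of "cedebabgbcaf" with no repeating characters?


Input: "cedebabgbcaf"
Sliding window (track last position of each char):
  Position 0 ('c'): window [0,0] length 1 -- new best
  Position 1 ('e'): window [0,1] length 2 -- new best
  Position 2 ('d'): window [0,2] length 3 -- new best
  Position 3 ('e'): repeat (last at 1), move window start to 2
  Position 3 ('e'): window [2,3] length 2
  Position 4 ('b'): window [2,4] length 3
  Position 5 ('a'): window [2,5] length 4 -- new best
  Position 6 ('b'): repeat (last at 4), move window start to 5
  Position 6 ('b'): window [5,6] length 2
  Position 7 ('g'): window [5,7] length 3
  Position 8 ('b'): repeat (last at 6), move window start to 7
  Position 8 ('b'): window [7,8] length 2
  Position 9 ('c'): window [7,9] length 3
  Position 10 ('a'): window [7,10] length 4
  Position 11 ('f'): window [7,11] length 5 -- new best
Longest substring with no repeats: "gbcaf" with length 5

5


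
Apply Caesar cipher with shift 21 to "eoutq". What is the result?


Caesar cipher: shift "eoutq" by 21
  'e' (pos 4) + 21 = pos 25 = 'z'
  'o' (pos 14) + 21 = pos 9 = 'j'
  'u' (pos 20) + 21 = pos 15 = 'p'
  't' (pos 19) + 21 = pos 14 = 'o'
  'q' (pos 16) + 21 = pos 11 = 'l'
Result: zjpol

zjpol


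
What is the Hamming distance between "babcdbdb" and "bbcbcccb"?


Comparing "babcdbdb" and "bbcbcccb" position by position:
  Position 0: 'b' vs 'b' => same
  Position 1: 'a' vs 'b' => differ
  Position 2: 'b' vs 'c' => differ
  Position 3: 'c' vs 'b' => differ
  Position 4: 'd' vs 'c' => differ
  Position 5: 'b' vs 'c' => differ
  Position 6: 'd' vs 'c' => differ
  Position 7: 'b' vs 'b' => same
Total differences (Hamming distance): 6

6


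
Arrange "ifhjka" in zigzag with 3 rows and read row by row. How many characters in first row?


Zigzag "ifhjka" into 3 rows:
Placing characters:
  'i' => row 0
  'f' => row 1
  'h' => row 2
  'j' => row 1
  'k' => row 0
  'a' => row 1
Rows:
  Row 0: "ik"
  Row 1: "fja"
  Row 2: "h"
First row length: 2

2


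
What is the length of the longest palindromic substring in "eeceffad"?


Input: "eeceffad"
Checking substrings for palindromes:
  [1:4] "ece" (len 3) => palindrome
  [0:2] "ee" (len 2) => palindrome
  [4:6] "ff" (len 2) => palindrome
Longest palindromic substring: "ece" with length 3

3


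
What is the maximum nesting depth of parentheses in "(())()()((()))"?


Input: "(())()()((()))"
Tracking depth:
  Position 0 '(': depth becomes 1
  Position 1 '(': depth becomes 2
  Position 2 ')': depth becomes 1
  Position 3 ')': depth becomes 0
  Position 4 '(': depth becomes 1
  Position 5 ')': depth becomes 0
  Position 6 '(': depth becomes 1
  Position 7 ')': depth becomes 0
  Position 8 '(': depth becomes 1
  Position 9 '(': depth becomes 2
  Position 10 '(': depth becomes 3
  Position 11 ')': depth becomes 2
  Position 12 ')': depth becomes 1
  Position 13 ')': depth becomes 0
Maximum depth reached: 3

3


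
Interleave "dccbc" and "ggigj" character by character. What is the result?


Interleaving "dccbc" and "ggigj":
  Position 0: 'd' from first, 'g' from second => "dg"
  Position 1: 'c' from first, 'g' from second => "cg"
  Position 2: 'c' from first, 'i' from second => "ci"
  Position 3: 'b' from first, 'g' from second => "bg"
  Position 4: 'c' from first, 'j' from second => "cj"
Result: dgcgcibgcj

dgcgcibgcj


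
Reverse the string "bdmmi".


Input: bdmmi
Reading characters right to left:
  Position 4: 'i'
  Position 3: 'm'
  Position 2: 'm'
  Position 1: 'd'
  Position 0: 'b'
Reversed: immdb

immdb


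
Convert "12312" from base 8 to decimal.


Input: "12312" in base 8
Positional expansion:
  Digit '1' (value 1) x 8^4 = 4096
  Digit '2' (value 2) x 8^3 = 1024
  Digit '3' (value 3) x 8^2 = 192
  Digit '1' (value 1) x 8^1 = 8
  Digit '2' (value 2) x 8^0 = 2
Sum = 5322

5322


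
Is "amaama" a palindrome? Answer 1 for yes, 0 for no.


Input: amaama
Reversed: amaama
  Compare pos 0 ('a') with pos 5 ('a'): match
  Compare pos 1 ('m') with pos 4 ('m'): match
  Compare pos 2 ('a') with pos 3 ('a'): match
Result: palindrome

1


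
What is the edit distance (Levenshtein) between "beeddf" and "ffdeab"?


Computing edit distance: "beeddf" -> "ffdeab"
DP table:
           f    f    d    e    a    b
      0    1    2    3    4    5    6
  b   1    1    2    3    4    5    5
  e   2    2    2    3    3    4    5
  e   3    3    3    3    3    4    5
  d   4    4    4    3    4    4    5
  d   5    5    5    4    4    5    5
  f   6    5    5    5    5    5    6
Edit distance = dp[6][6] = 6

6


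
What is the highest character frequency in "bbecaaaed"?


Input: bbecaaaed
Character counts:
  'a': 3
  'b': 2
  'c': 1
  'd': 1
  'e': 2
Maximum frequency: 3

3


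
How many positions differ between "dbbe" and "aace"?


Comparing "dbbe" and "aace" position by position:
  Position 0: 'd' vs 'a' => DIFFER
  Position 1: 'b' vs 'a' => DIFFER
  Position 2: 'b' vs 'c' => DIFFER
  Position 3: 'e' vs 'e' => same
Positions that differ: 3

3


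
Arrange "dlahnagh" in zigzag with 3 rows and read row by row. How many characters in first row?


Zigzag "dlahnagh" into 3 rows:
Placing characters:
  'd' => row 0
  'l' => row 1
  'a' => row 2
  'h' => row 1
  'n' => row 0
  'a' => row 1
  'g' => row 2
  'h' => row 1
Rows:
  Row 0: "dn"
  Row 1: "lhah"
  Row 2: "ag"
First row length: 2

2


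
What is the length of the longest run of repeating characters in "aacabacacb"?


Input: "aacabacacb"
Scanning for longest run:
  Position 1 ('a'): continues run of 'a', length=2
  Position 2 ('c'): new char, reset run to 1
  Position 3 ('a'): new char, reset run to 1
  Position 4 ('b'): new char, reset run to 1
  Position 5 ('a'): new char, reset run to 1
  Position 6 ('c'): new char, reset run to 1
  Position 7 ('a'): new char, reset run to 1
  Position 8 ('c'): new char, reset run to 1
  Position 9 ('b'): new char, reset run to 1
Longest run: 'a' with length 2

2


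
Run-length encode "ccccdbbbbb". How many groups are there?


Input: ccccdbbbbb
Scanning for consecutive runs:
  Group 1: 'c' x 4 (positions 0-3)
  Group 2: 'd' x 1 (positions 4-4)
  Group 3: 'b' x 5 (positions 5-9)
Total groups: 3

3


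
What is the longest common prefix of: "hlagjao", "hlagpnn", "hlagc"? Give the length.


Words: hlagjao, hlagpnn, hlagc
  Position 0: all 'h' => match
  Position 1: all 'l' => match
  Position 2: all 'a' => match
  Position 3: all 'g' => match
  Position 4: ('j', 'p', 'c') => mismatch, stop
LCP = "hlag" (length 4)

4


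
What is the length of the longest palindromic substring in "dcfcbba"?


Input: "dcfcbba"
Checking substrings for palindromes:
  [1:4] "cfc" (len 3) => palindrome
  [4:6] "bb" (len 2) => palindrome
Longest palindromic substring: "cfc" with length 3

3


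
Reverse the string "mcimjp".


Input: mcimjp
Reading characters right to left:
  Position 5: 'p'
  Position 4: 'j'
  Position 3: 'm'
  Position 2: 'i'
  Position 1: 'c'
  Position 0: 'm'
Reversed: pjmicm

pjmicm


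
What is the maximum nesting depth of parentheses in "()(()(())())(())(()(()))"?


Input: "()(()(())())(())(()(()))"
Tracking depth:
  Position 0 '(': depth becomes 1
  Position 1 ')': depth becomes 0
  Position 2 '(': depth becomes 1
  Position 3 '(': depth becomes 2
  Position 4 ')': depth becomes 1
  Position 5 '(': depth becomes 2
  Position 6 '(': depth becomes 3
  Position 7 ')': depth becomes 2
  Position 8 ')': depth becomes 1
  Position 9 '(': depth becomes 2
  Position 10 ')': depth becomes 1
  Position 11 ')': depth becomes 0
  Position 12 '(': depth becomes 1
  Position 13 '(': depth becomes 2
  Position 14 ')': depth becomes 1
  Position 15 ')': depth becomes 0
  Position 16 '(': depth becomes 1
  Position 17 '(': depth becomes 2
  Position 18 ')': depth becomes 1
  Position 19 '(': depth becomes 2
  Position 20 '(': depth becomes 3
  Position 21 ')': depth becomes 2
  Position 22 ')': depth becomes 1
  Position 23 ')': depth becomes 0
Maximum depth reached: 3

3


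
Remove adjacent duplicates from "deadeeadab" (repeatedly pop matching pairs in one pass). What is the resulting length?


Input: deadeeadab
Stack-based adjacent duplicate removal:
  Read 'd': push. Stack: d
  Read 'e': push. Stack: de
  Read 'a': push. Stack: dea
  Read 'd': push. Stack: dead
  Read 'e': push. Stack: deade
  Read 'e': matches stack top 'e' => pop. Stack: dead
  Read 'a': push. Stack: deada
  Read 'd': push. Stack: deadad
  Read 'a': push. Stack: deadada
  Read 'b': push. Stack: deadadab
Final stack: "deadadab" (length 8)

8


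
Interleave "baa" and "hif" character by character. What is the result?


Interleaving "baa" and "hif":
  Position 0: 'b' from first, 'h' from second => "bh"
  Position 1: 'a' from first, 'i' from second => "ai"
  Position 2: 'a' from first, 'f' from second => "af"
Result: bhaiaf

bhaiaf


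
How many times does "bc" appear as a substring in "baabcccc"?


Searching for "bc" in "baabcccc"
Scanning each position:
  Position 0: "ba" => no
  Position 1: "aa" => no
  Position 2: "ab" => no
  Position 3: "bc" => MATCH
  Position 4: "cc" => no
  Position 5: "cc" => no
  Position 6: "cc" => no
Total occurrences: 1

1


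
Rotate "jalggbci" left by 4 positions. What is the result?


Input: "jalggbci", rotate left by 4
First 4 characters: "jalg"
Remaining characters: "gbci"
Concatenate remaining + first: "gbci" + "jalg" = "gbcijalg"

gbcijalg


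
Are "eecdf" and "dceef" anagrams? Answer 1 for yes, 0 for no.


Strings: "eecdf", "dceef"
Sorted first:  cdeef
Sorted second: cdeef
Sorted forms match => anagrams

1


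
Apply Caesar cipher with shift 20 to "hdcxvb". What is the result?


Caesar cipher: shift "hdcxvb" by 20
  'h' (pos 7) + 20 = pos 1 = 'b'
  'd' (pos 3) + 20 = pos 23 = 'x'
  'c' (pos 2) + 20 = pos 22 = 'w'
  'x' (pos 23) + 20 = pos 17 = 'r'
  'v' (pos 21) + 20 = pos 15 = 'p'
  'b' (pos 1) + 20 = pos 21 = 'v'
Result: bxwrpv

bxwrpv


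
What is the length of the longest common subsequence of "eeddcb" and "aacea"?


LCS of "eeddcb" and "aacea"
DP table:
           a    a    c    e    a
      0    0    0    0    0    0
  e   0    0    0    0    1    1
  e   0    0    0    0    1    1
  d   0    0    0    0    1    1
  d   0    0    0    0    1    1
  c   0    0    0    1    1    1
  b   0    0    0    1    1    1
LCS length = dp[6][5] = 1

1


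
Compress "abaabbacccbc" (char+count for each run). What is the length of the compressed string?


Input: abaabbacccbc
Runs:
  'a' x 1 => "a1"
  'b' x 1 => "b1"
  'a' x 2 => "a2"
  'b' x 2 => "b2"
  'a' x 1 => "a1"
  'c' x 3 => "c3"
  'b' x 1 => "b1"
  'c' x 1 => "c1"
Compressed: "a1b1a2b2a1c3b1c1"
Compressed length: 16

16


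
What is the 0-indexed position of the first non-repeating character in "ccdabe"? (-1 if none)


Input: ccdabe
Character frequencies:
  'a': 1
  'b': 1
  'c': 2
  'd': 1
  'e': 1
Scanning left to right for freq == 1:
  Position 0 ('c'): freq=2, skip
  Position 1 ('c'): freq=2, skip
  Position 2 ('d'): unique! => answer = 2

2


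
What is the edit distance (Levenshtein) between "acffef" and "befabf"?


Computing edit distance: "acffef" -> "befabf"
DP table:
           b    e    f    a    b    f
      0    1    2    3    4    5    6
  a   1    1    2    3    3    4    5
  c   2    2    2    3    4    4    5
  f   3    3    3    2    3    4    4
  f   4    4    4    3    3    4    4
  e   5    5    4    4    4    4    5
  f   6    6    5    4    5    5    4
Edit distance = dp[6][6] = 4

4


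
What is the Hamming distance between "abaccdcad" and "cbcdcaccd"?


Comparing "abaccdcad" and "cbcdcaccd" position by position:
  Position 0: 'a' vs 'c' => differ
  Position 1: 'b' vs 'b' => same
  Position 2: 'a' vs 'c' => differ
  Position 3: 'c' vs 'd' => differ
  Position 4: 'c' vs 'c' => same
  Position 5: 'd' vs 'a' => differ
  Position 6: 'c' vs 'c' => same
  Position 7: 'a' vs 'c' => differ
  Position 8: 'd' vs 'd' => same
Total differences (Hamming distance): 5

5


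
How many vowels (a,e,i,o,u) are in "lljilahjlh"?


Input: lljilahjlh
Checking each character:
  'l' at position 0: consonant
  'l' at position 1: consonant
  'j' at position 2: consonant
  'i' at position 3: vowel (running total: 1)
  'l' at position 4: consonant
  'a' at position 5: vowel (running total: 2)
  'h' at position 6: consonant
  'j' at position 7: consonant
  'l' at position 8: consonant
  'h' at position 9: consonant
Total vowels: 2

2


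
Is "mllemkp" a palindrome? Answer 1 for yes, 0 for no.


Input: mllemkp
Reversed: pkmellm
  Compare pos 0 ('m') with pos 6 ('p'): MISMATCH
  Compare pos 1 ('l') with pos 5 ('k'): MISMATCH
  Compare pos 2 ('l') with pos 4 ('m'): MISMATCH
Result: not a palindrome

0


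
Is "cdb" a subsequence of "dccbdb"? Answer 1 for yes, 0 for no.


Check if "cdb" is a subsequence of "dccbdb"
Greedy scan:
  Position 0 ('d'): no match needed
  Position 1 ('c'): matches sub[0] = 'c'
  Position 2 ('c'): no match needed
  Position 3 ('b'): no match needed
  Position 4 ('d'): matches sub[1] = 'd'
  Position 5 ('b'): matches sub[2] = 'b'
All 3 characters matched => is a subsequence

1


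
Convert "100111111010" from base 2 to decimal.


Input: "100111111010" in base 2
Positional expansion:
  Digit '1' (value 1) x 2^11 = 2048
  Digit '0' (value 0) x 2^10 = 0
  Digit '0' (value 0) x 2^9 = 0
  Digit '1' (value 1) x 2^8 = 256
  Digit '1' (value 1) x 2^7 = 128
  Digit '1' (value 1) x 2^6 = 64
  Digit '1' (value 1) x 2^5 = 32
  Digit '1' (value 1) x 2^4 = 16
  Digit '1' (value 1) x 2^3 = 8
  Digit '0' (value 0) x 2^2 = 0
  Digit '1' (value 1) x 2^1 = 2
  Digit '0' (value 0) x 2^0 = 0
Sum = 2554

2554


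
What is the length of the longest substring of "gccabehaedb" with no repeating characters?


Input: "gccabehaedb"
Sliding window (track last position of each char):
  Position 0 ('g'): window [0,0] length 1 -- new best
  Position 1 ('c'): window [0,1] length 2 -- new best
  Position 2 ('c'): repeat (last at 1), move window start to 2
  Position 2 ('c'): window [2,2] length 1
  Position 3 ('a'): window [2,3] length 2
  Position 4 ('b'): window [2,4] length 3 -- new best
  Position 5 ('e'): window [2,5] length 4 -- new best
  Position 6 ('h'): window [2,6] length 5 -- new best
  Position 7 ('a'): repeat (last at 3), move window start to 4
  Position 7 ('a'): window [4,7] length 4
  Position 8 ('e'): repeat (last at 5), move window start to 6
  Position 8 ('e'): window [6,8] length 3
  Position 9 ('d'): window [6,9] length 4
  Position 10 ('b'): window [6,10] length 5
Longest substring with no repeats: "cabeh" with length 5

5


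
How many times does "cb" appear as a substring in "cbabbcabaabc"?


Searching for "cb" in "cbabbcabaabc"
Scanning each position:
  Position 0: "cb" => MATCH
  Position 1: "ba" => no
  Position 2: "ab" => no
  Position 3: "bb" => no
  Position 4: "bc" => no
  Position 5: "ca" => no
  Position 6: "ab" => no
  Position 7: "ba" => no
  Position 8: "aa" => no
  Position 9: "ab" => no
  Position 10: "bc" => no
Total occurrences: 1

1


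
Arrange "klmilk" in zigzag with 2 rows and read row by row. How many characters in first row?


Zigzag "klmilk" into 2 rows:
Placing characters:
  'k' => row 0
  'l' => row 1
  'm' => row 0
  'i' => row 1
  'l' => row 0
  'k' => row 1
Rows:
  Row 0: "kml"
  Row 1: "lik"
First row length: 3

3


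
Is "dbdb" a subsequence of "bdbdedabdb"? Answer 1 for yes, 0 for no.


Check if "dbdb" is a subsequence of "bdbdedabdb"
Greedy scan:
  Position 0 ('b'): no match needed
  Position 1 ('d'): matches sub[0] = 'd'
  Position 2 ('b'): matches sub[1] = 'b'
  Position 3 ('d'): matches sub[2] = 'd'
  Position 4 ('e'): no match needed
  Position 5 ('d'): no match needed
  Position 6 ('a'): no match needed
  Position 7 ('b'): matches sub[3] = 'b'
  Position 8 ('d'): no match needed
  Position 9 ('b'): no match needed
All 4 characters matched => is a subsequence

1


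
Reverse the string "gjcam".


Input: gjcam
Reading characters right to left:
  Position 4: 'm'
  Position 3: 'a'
  Position 2: 'c'
  Position 1: 'j'
  Position 0: 'g'
Reversed: macjg

macjg


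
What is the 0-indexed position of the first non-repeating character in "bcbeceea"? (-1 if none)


Input: bcbeceea
Character frequencies:
  'a': 1
  'b': 2
  'c': 2
  'e': 3
Scanning left to right for freq == 1:
  Position 0 ('b'): freq=2, skip
  Position 1 ('c'): freq=2, skip
  Position 2 ('b'): freq=2, skip
  Position 3 ('e'): freq=3, skip
  Position 4 ('c'): freq=2, skip
  Position 5 ('e'): freq=3, skip
  Position 6 ('e'): freq=3, skip
  Position 7 ('a'): unique! => answer = 7

7


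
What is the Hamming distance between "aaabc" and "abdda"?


Comparing "aaabc" and "abdda" position by position:
  Position 0: 'a' vs 'a' => same
  Position 1: 'a' vs 'b' => differ
  Position 2: 'a' vs 'd' => differ
  Position 3: 'b' vs 'd' => differ
  Position 4: 'c' vs 'a' => differ
Total differences (Hamming distance): 4

4


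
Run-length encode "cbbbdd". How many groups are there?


Input: cbbbdd
Scanning for consecutive runs:
  Group 1: 'c' x 1 (positions 0-0)
  Group 2: 'b' x 3 (positions 1-3)
  Group 3: 'd' x 2 (positions 4-5)
Total groups: 3

3


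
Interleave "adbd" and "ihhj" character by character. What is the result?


Interleaving "adbd" and "ihhj":
  Position 0: 'a' from first, 'i' from second => "ai"
  Position 1: 'd' from first, 'h' from second => "dh"
  Position 2: 'b' from first, 'h' from second => "bh"
  Position 3: 'd' from first, 'j' from second => "dj"
Result: aidhbhdj

aidhbhdj


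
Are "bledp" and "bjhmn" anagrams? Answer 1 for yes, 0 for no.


Strings: "bledp", "bjhmn"
Sorted first:  bdelp
Sorted second: bhjmn
Differ at position 1: 'd' vs 'h' => not anagrams

0


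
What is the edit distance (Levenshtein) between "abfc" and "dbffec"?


Computing edit distance: "abfc" -> "dbffec"
DP table:
           d    b    f    f    e    c
      0    1    2    3    4    5    6
  a   1    1    2    3    4    5    6
  b   2    2    1    2    3    4    5
  f   3    3    2    1    2    3    4
  c   4    4    3    2    2    3    3
Edit distance = dp[4][6] = 3

3


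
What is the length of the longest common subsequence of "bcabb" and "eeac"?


LCS of "bcabb" and "eeac"
DP table:
           e    e    a    c
      0    0    0    0    0
  b   0    0    0    0    0
  c   0    0    0    0    1
  a   0    0    0    1    1
  b   0    0    0    1    1
  b   0    0    0    1    1
LCS length = dp[5][4] = 1

1


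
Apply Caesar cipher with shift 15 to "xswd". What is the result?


Caesar cipher: shift "xswd" by 15
  'x' (pos 23) + 15 = pos 12 = 'm'
  's' (pos 18) + 15 = pos 7 = 'h'
  'w' (pos 22) + 15 = pos 11 = 'l'
  'd' (pos 3) + 15 = pos 18 = 's'
Result: mhls

mhls


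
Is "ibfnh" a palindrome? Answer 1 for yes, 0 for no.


Input: ibfnh
Reversed: hnfbi
  Compare pos 0 ('i') with pos 4 ('h'): MISMATCH
  Compare pos 1 ('b') with pos 3 ('n'): MISMATCH
Result: not a palindrome

0


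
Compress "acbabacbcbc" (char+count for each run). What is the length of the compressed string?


Input: acbabacbcbc
Runs:
  'a' x 1 => "a1"
  'c' x 1 => "c1"
  'b' x 1 => "b1"
  'a' x 1 => "a1"
  'b' x 1 => "b1"
  'a' x 1 => "a1"
  'c' x 1 => "c1"
  'b' x 1 => "b1"
  'c' x 1 => "c1"
  'b' x 1 => "b1"
  'c' x 1 => "c1"
Compressed: "a1c1b1a1b1a1c1b1c1b1c1"
Compressed length: 22

22


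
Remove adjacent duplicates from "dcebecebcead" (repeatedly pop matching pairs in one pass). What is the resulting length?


Input: dcebecebcead
Stack-based adjacent duplicate removal:
  Read 'd': push. Stack: d
  Read 'c': push. Stack: dc
  Read 'e': push. Stack: dce
  Read 'b': push. Stack: dceb
  Read 'e': push. Stack: dcebe
  Read 'c': push. Stack: dcebec
  Read 'e': push. Stack: dcebece
  Read 'b': push. Stack: dcebeceb
  Read 'c': push. Stack: dcebecebc
  Read 'e': push. Stack: dcebecebce
  Read 'a': push. Stack: dcebecebcea
  Read 'd': push. Stack: dcebecebcead
Final stack: "dcebecebcead" (length 12)

12


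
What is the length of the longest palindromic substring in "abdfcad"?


Input: "abdfcad"
Checking substrings for palindromes:
  No multi-char palindromic substrings found
Longest palindromic substring: "a" with length 1

1


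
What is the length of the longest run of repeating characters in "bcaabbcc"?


Input: "bcaabbcc"
Scanning for longest run:
  Position 1 ('c'): new char, reset run to 1
  Position 2 ('a'): new char, reset run to 1
  Position 3 ('a'): continues run of 'a', length=2
  Position 4 ('b'): new char, reset run to 1
  Position 5 ('b'): continues run of 'b', length=2
  Position 6 ('c'): new char, reset run to 1
  Position 7 ('c'): continues run of 'c', length=2
Longest run: 'a' with length 2

2


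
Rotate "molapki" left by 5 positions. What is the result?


Input: "molapki", rotate left by 5
First 5 characters: "molap"
Remaining characters: "ki"
Concatenate remaining + first: "ki" + "molap" = "kimolap"

kimolap


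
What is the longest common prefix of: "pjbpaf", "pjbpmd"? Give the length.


Words: pjbpaf, pjbpmd
  Position 0: all 'p' => match
  Position 1: all 'j' => match
  Position 2: all 'b' => match
  Position 3: all 'p' => match
  Position 4: ('a', 'm') => mismatch, stop
LCP = "pjbp" (length 4)

4


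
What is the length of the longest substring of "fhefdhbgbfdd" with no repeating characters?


Input: "fhefdhbgbfdd"
Sliding window (track last position of each char):
  Position 0 ('f'): window [0,0] length 1 -- new best
  Position 1 ('h'): window [0,1] length 2 -- new best
  Position 2 ('e'): window [0,2] length 3 -- new best
  Position 3 ('f'): repeat (last at 0), move window start to 1
  Position 3 ('f'): window [1,3] length 3
  Position 4 ('d'): window [1,4] length 4 -- new best
  Position 5 ('h'): repeat (last at 1), move window start to 2
  Position 5 ('h'): window [2,5] length 4
  Position 6 ('b'): window [2,6] length 5 -- new best
  Position 7 ('g'): window [2,7] length 6 -- new best
  Position 8 ('b'): repeat (last at 6), move window start to 7
  Position 8 ('b'): window [7,8] length 2
  Position 9 ('f'): window [7,9] length 3
  Position 10 ('d'): window [7,10] length 4
  Position 11 ('d'): repeat (last at 10), move window start to 11
  Position 11 ('d'): window [11,11] length 1
Longest substring with no repeats: "efdhbg" with length 6

6


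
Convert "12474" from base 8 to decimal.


Input: "12474" in base 8
Positional expansion:
  Digit '1' (value 1) x 8^4 = 4096
  Digit '2' (value 2) x 8^3 = 1024
  Digit '4' (value 4) x 8^2 = 256
  Digit '7' (value 7) x 8^1 = 56
  Digit '4' (value 4) x 8^0 = 4
Sum = 5436

5436


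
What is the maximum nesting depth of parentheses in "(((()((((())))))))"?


Input: "(((()((((())))))))"
Tracking depth:
  Position 0 '(': depth becomes 1
  Position 1 '(': depth becomes 2
  Position 2 '(': depth becomes 3
  Position 3 '(': depth becomes 4
  Position 4 ')': depth becomes 3
  Position 5 '(': depth becomes 4
  Position 6 '(': depth becomes 5
  Position 7 '(': depth becomes 6
  Position 8 '(': depth becomes 7
  Position 9 '(': depth becomes 8
  Position 10 ')': depth becomes 7
  Position 11 ')': depth becomes 6
  Position 12 ')': depth becomes 5
  Position 13 ')': depth becomes 4
  Position 14 ')': depth becomes 3
  Position 15 ')': depth becomes 2
  Position 16 ')': depth becomes 1
  Position 17 ')': depth becomes 0
Maximum depth reached: 8

8


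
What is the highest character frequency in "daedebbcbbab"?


Input: daedebbcbbab
Character counts:
  'a': 2
  'b': 5
  'c': 1
  'd': 2
  'e': 2
Maximum frequency: 5

5


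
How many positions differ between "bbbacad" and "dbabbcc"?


Comparing "bbbacad" and "dbabbcc" position by position:
  Position 0: 'b' vs 'd' => DIFFER
  Position 1: 'b' vs 'b' => same
  Position 2: 'b' vs 'a' => DIFFER
  Position 3: 'a' vs 'b' => DIFFER
  Position 4: 'c' vs 'b' => DIFFER
  Position 5: 'a' vs 'c' => DIFFER
  Position 6: 'd' vs 'c' => DIFFER
Positions that differ: 6

6


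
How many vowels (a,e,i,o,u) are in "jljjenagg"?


Input: jljjenagg
Checking each character:
  'j' at position 0: consonant
  'l' at position 1: consonant
  'j' at position 2: consonant
  'j' at position 3: consonant
  'e' at position 4: vowel (running total: 1)
  'n' at position 5: consonant
  'a' at position 6: vowel (running total: 2)
  'g' at position 7: consonant
  'g' at position 8: consonant
Total vowels: 2

2


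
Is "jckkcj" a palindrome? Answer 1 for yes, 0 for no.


Input: jckkcj
Reversed: jckkcj
  Compare pos 0 ('j') with pos 5 ('j'): match
  Compare pos 1 ('c') with pos 4 ('c'): match
  Compare pos 2 ('k') with pos 3 ('k'): match
Result: palindrome

1


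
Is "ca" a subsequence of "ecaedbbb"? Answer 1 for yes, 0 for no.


Check if "ca" is a subsequence of "ecaedbbb"
Greedy scan:
  Position 0 ('e'): no match needed
  Position 1 ('c'): matches sub[0] = 'c'
  Position 2 ('a'): matches sub[1] = 'a'
  Position 3 ('e'): no match needed
  Position 4 ('d'): no match needed
  Position 5 ('b'): no match needed
  Position 6 ('b'): no match needed
  Position 7 ('b'): no match needed
All 2 characters matched => is a subsequence

1


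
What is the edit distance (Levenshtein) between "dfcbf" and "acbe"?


Computing edit distance: "dfcbf" -> "acbe"
DP table:
           a    c    b    e
      0    1    2    3    4
  d   1    1    2    3    4
  f   2    2    2    3    4
  c   3    3    2    3    4
  b   4    4    3    2    3
  f   5    5    4    3    3
Edit distance = dp[5][4] = 3

3


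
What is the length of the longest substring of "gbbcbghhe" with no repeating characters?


Input: "gbbcbghhe"
Sliding window (track last position of each char):
  Position 0 ('g'): window [0,0] length 1 -- new best
  Position 1 ('b'): window [0,1] length 2 -- new best
  Position 2 ('b'): repeat (last at 1), move window start to 2
  Position 2 ('b'): window [2,2] length 1
  Position 3 ('c'): window [2,3] length 2
  Position 4 ('b'): repeat (last at 2), move window start to 3
  Position 4 ('b'): window [3,4] length 2
  Position 5 ('g'): window [3,5] length 3 -- new best
  Position 6 ('h'): window [3,6] length 4 -- new best
  Position 7 ('h'): repeat (last at 6), move window start to 7
  Position 7 ('h'): window [7,7] length 1
  Position 8 ('e'): window [7,8] length 2
Longest substring with no repeats: "cbgh" with length 4

4


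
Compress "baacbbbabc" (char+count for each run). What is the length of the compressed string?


Input: baacbbbabc
Runs:
  'b' x 1 => "b1"
  'a' x 2 => "a2"
  'c' x 1 => "c1"
  'b' x 3 => "b3"
  'a' x 1 => "a1"
  'b' x 1 => "b1"
  'c' x 1 => "c1"
Compressed: "b1a2c1b3a1b1c1"
Compressed length: 14

14


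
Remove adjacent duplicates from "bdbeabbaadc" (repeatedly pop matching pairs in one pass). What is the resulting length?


Input: bdbeabbaadc
Stack-based adjacent duplicate removal:
  Read 'b': push. Stack: b
  Read 'd': push. Stack: bd
  Read 'b': push. Stack: bdb
  Read 'e': push. Stack: bdbe
  Read 'a': push. Stack: bdbea
  Read 'b': push. Stack: bdbeab
  Read 'b': matches stack top 'b' => pop. Stack: bdbea
  Read 'a': matches stack top 'a' => pop. Stack: bdbe
  Read 'a': push. Stack: bdbea
  Read 'd': push. Stack: bdbead
  Read 'c': push. Stack: bdbeadc
Final stack: "bdbeadc" (length 7)

7


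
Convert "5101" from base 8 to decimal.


Input: "5101" in base 8
Positional expansion:
  Digit '5' (value 5) x 8^3 = 2560
  Digit '1' (value 1) x 8^2 = 64
  Digit '0' (value 0) x 8^1 = 0
  Digit '1' (value 1) x 8^0 = 1
Sum = 2625

2625


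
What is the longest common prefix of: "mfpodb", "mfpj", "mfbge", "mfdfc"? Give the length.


Words: mfpodb, mfpj, mfbge, mfdfc
  Position 0: all 'm' => match
  Position 1: all 'f' => match
  Position 2: ('p', 'p', 'b', 'd') => mismatch, stop
LCP = "mf" (length 2)

2


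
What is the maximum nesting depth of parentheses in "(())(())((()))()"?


Input: "(())(())((()))()"
Tracking depth:
  Position 0 '(': depth becomes 1
  Position 1 '(': depth becomes 2
  Position 2 ')': depth becomes 1
  Position 3 ')': depth becomes 0
  Position 4 '(': depth becomes 1
  Position 5 '(': depth becomes 2
  Position 6 ')': depth becomes 1
  Position 7 ')': depth becomes 0
  Position 8 '(': depth becomes 1
  Position 9 '(': depth becomes 2
  Position 10 '(': depth becomes 3
  Position 11 ')': depth becomes 2
  Position 12 ')': depth becomes 1
  Position 13 ')': depth becomes 0
  Position 14 '(': depth becomes 1
  Position 15 ')': depth becomes 0
Maximum depth reached: 3

3


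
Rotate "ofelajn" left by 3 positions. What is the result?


Input: "ofelajn", rotate left by 3
First 3 characters: "ofe"
Remaining characters: "lajn"
Concatenate remaining + first: "lajn" + "ofe" = "lajnofe"

lajnofe


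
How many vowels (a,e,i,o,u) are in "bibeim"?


Input: bibeim
Checking each character:
  'b' at position 0: consonant
  'i' at position 1: vowel (running total: 1)
  'b' at position 2: consonant
  'e' at position 3: vowel (running total: 2)
  'i' at position 4: vowel (running total: 3)
  'm' at position 5: consonant
Total vowels: 3

3


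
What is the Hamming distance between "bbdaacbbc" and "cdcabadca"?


Comparing "bbdaacbbc" and "cdcabadca" position by position:
  Position 0: 'b' vs 'c' => differ
  Position 1: 'b' vs 'd' => differ
  Position 2: 'd' vs 'c' => differ
  Position 3: 'a' vs 'a' => same
  Position 4: 'a' vs 'b' => differ
  Position 5: 'c' vs 'a' => differ
  Position 6: 'b' vs 'd' => differ
  Position 7: 'b' vs 'c' => differ
  Position 8: 'c' vs 'a' => differ
Total differences (Hamming distance): 8

8


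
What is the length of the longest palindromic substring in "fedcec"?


Input: "fedcec"
Checking substrings for palindromes:
  [3:6] "cec" (len 3) => palindrome
Longest palindromic substring: "cec" with length 3

3


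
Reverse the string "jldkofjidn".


Input: jldkofjidn
Reading characters right to left:
  Position 9: 'n'
  Position 8: 'd'
  Position 7: 'i'
  Position 6: 'j'
  Position 5: 'f'
  Position 4: 'o'
  Position 3: 'k'
  Position 2: 'd'
  Position 1: 'l'
  Position 0: 'j'
Reversed: ndijfokdlj

ndijfokdlj


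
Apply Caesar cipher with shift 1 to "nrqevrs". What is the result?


Caesar cipher: shift "nrqevrs" by 1
  'n' (pos 13) + 1 = pos 14 = 'o'
  'r' (pos 17) + 1 = pos 18 = 's'
  'q' (pos 16) + 1 = pos 17 = 'r'
  'e' (pos 4) + 1 = pos 5 = 'f'
  'v' (pos 21) + 1 = pos 22 = 'w'
  'r' (pos 17) + 1 = pos 18 = 's'
  's' (pos 18) + 1 = pos 19 = 't'
Result: osrfwst

osrfwst


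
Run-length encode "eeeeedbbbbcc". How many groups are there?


Input: eeeeedbbbbcc
Scanning for consecutive runs:
  Group 1: 'e' x 5 (positions 0-4)
  Group 2: 'd' x 1 (positions 5-5)
  Group 3: 'b' x 4 (positions 6-9)
  Group 4: 'c' x 2 (positions 10-11)
Total groups: 4

4


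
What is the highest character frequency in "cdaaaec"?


Input: cdaaaec
Character counts:
  'a': 3
  'c': 2
  'd': 1
  'e': 1
Maximum frequency: 3

3


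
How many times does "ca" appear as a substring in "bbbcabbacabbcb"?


Searching for "ca" in "bbbcabbacabbcb"
Scanning each position:
  Position 0: "bb" => no
  Position 1: "bb" => no
  Position 2: "bc" => no
  Position 3: "ca" => MATCH
  Position 4: "ab" => no
  Position 5: "bb" => no
  Position 6: "ba" => no
  Position 7: "ac" => no
  Position 8: "ca" => MATCH
  Position 9: "ab" => no
  Position 10: "bb" => no
  Position 11: "bc" => no
  Position 12: "cb" => no
Total occurrences: 2

2


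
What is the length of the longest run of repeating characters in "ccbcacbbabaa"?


Input: "ccbcacbbabaa"
Scanning for longest run:
  Position 1 ('c'): continues run of 'c', length=2
  Position 2 ('b'): new char, reset run to 1
  Position 3 ('c'): new char, reset run to 1
  Position 4 ('a'): new char, reset run to 1
  Position 5 ('c'): new char, reset run to 1
  Position 6 ('b'): new char, reset run to 1
  Position 7 ('b'): continues run of 'b', length=2
  Position 8 ('a'): new char, reset run to 1
  Position 9 ('b'): new char, reset run to 1
  Position 10 ('a'): new char, reset run to 1
  Position 11 ('a'): continues run of 'a', length=2
Longest run: 'c' with length 2

2
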